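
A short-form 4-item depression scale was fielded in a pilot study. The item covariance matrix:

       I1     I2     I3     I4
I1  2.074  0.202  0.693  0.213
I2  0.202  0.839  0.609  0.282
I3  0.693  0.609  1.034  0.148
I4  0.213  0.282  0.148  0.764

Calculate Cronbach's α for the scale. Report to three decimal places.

Cronbach's α = 0.636

ΣVar(i) = 2.074 + 0.839 + 1.034 + 0.764 = 4.711
Sum of off-diagonal covariances = 2.147
σ²_total = 4.711 + 2 × 2.147 = 9.005
α = (k/(k−1))·(1 − ΣVar(i)/σ²_total) = (4/3)·(1 − 4.711/9.005) = 0.636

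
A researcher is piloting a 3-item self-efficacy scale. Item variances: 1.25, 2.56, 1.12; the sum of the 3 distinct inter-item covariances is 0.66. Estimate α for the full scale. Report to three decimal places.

sum of item variances = 1.25 + 2.56 + 1.12 = 4.93
Sum of distinct covariances = 0.66
total variance = sum of item variances + 2·Σcov = 4.93 + 2 × 0.66 = 6.25
α = (3/2)·(1 − 4.93/6.25) = 0.317

α = 0.317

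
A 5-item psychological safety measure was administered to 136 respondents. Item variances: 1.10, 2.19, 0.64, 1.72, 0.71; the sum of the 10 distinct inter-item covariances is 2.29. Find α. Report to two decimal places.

α = 0.52

ΣVar(i) = 1.10 + 2.19 + 0.64 + 1.72 + 0.71 = 6.36
Sum of distinct covariances = 2.29
total variance = ΣVar(i) + 2·Σcov = 6.36 + 2 × 2.29 = 10.94
α = (5/4)·(1 − 6.36/10.94) = 0.52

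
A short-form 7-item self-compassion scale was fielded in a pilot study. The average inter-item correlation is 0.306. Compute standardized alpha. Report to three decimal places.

Standardized α = k·r̄ / (1 + (k−1)·r̄) = 7 × 0.306 / (1 + 6 × 0.306)
  = 2.1420 / 2.8360 = 0.755

α = 0.755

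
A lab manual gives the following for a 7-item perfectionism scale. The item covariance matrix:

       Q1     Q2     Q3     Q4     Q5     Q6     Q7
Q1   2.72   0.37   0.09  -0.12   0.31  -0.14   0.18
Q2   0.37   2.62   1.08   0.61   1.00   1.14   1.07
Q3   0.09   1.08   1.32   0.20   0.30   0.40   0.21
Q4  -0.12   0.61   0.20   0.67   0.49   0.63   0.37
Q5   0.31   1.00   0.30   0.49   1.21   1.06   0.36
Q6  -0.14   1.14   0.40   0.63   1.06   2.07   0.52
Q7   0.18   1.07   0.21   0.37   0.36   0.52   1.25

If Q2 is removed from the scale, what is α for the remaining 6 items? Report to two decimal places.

α = 0.62

Remaining items: Q1, Q3, Q4, Q5, Q6, Q7 (k = 6).
Σσᵢ² = 2.72 + 1.32 + 0.67 + 1.21 + 2.07 + 1.25 = 9.24
Var(T) = 9.24 + 2 × 4.86 = 18.96
α (item deleted) = (6/5)·(1 − 9.24/18.96) = 0.62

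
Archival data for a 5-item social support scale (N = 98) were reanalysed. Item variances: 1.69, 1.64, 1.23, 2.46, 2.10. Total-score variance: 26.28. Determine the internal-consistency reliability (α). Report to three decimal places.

α = 0.816

sum of item variances = 1.69 + 1.64 + 1.23 + 2.46 + 2.10 = 9.12
α = (k/(k−1))·(1 − sum of item variances/Var(T)) = (5/4)·(1 − 9.12/26.28) = 0.816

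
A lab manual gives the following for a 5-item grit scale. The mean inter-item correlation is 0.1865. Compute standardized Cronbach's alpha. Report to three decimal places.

α = 0.534

Standardized α = k·r̄ / (1 + (k−1)·r̄) = 5 × 0.1865 / (1 + 4 × 0.1865)
  = 0.9325 / 1.7460 = 0.534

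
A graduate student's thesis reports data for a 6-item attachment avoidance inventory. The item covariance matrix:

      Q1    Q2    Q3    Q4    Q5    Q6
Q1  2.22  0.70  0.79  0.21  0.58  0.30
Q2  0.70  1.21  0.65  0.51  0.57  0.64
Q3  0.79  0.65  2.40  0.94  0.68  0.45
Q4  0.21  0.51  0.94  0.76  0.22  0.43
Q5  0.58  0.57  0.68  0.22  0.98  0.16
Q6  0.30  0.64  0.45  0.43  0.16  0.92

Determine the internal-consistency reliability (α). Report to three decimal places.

Σσᵢ² = 2.22 + 1.21 + 2.40 + 0.76 + 0.98 + 0.92 = 8.49
Σ_{i<j} σ_ij = 7.83
σ²_T = 8.49 + 2 × 7.83 = 24.15
α = (k/(k−1))·(1 − Σσᵢ²/σ²_T) = (6/5)·(1 − 8.49/24.15) = 0.778

α = 0.778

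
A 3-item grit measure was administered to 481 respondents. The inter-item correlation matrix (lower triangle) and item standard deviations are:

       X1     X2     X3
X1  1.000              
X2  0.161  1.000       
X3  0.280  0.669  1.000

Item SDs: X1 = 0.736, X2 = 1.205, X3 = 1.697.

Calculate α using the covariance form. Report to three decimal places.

α = 0.649

Σσ²ᵢ = 0.736² + 1.205² + 1.697² = 4.8735
Covariances σ_ij = r_ij · s_i · s_j:
  σ(X1,X2) = 0.161 × 0.736 × 1.205 = 0.1428
  σ(X1,X3) = 0.280 × 0.736 × 1.697 = 0.3497
  σ(X2,X3) = 0.669 × 1.205 × 1.697 = 1.3680
σ²_T = Σσ²ᵢ + 2·Σσ_ij = 4.8735 + 2 × 1.8605 = 8.5945
α = (3/2)·(1 − 4.8735/8.5945) = 0.649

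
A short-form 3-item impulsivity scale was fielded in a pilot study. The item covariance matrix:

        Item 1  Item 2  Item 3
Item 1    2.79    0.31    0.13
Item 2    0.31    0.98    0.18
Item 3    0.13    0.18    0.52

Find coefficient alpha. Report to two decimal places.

coefficient alpha = 0.34

ΣVar(i) = 2.79 + 0.98 + 0.52 = 4.29
Sum of the distinct covariances = 0.62
σ²_T = 4.29 + 2 × 0.62 = 5.53
α = (k/(k−1))·(1 − ΣVar(i)/σ²_T) = (3/2)·(1 − 4.29/5.53) = 0.34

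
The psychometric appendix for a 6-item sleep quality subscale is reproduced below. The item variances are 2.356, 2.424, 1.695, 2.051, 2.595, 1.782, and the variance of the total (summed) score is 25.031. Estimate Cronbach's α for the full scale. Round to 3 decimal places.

α = 0.581

sum of item variances = 2.356 + 2.424 + 1.695 + 2.051 + 2.595 + 1.782 = 12.903
α = (k/(k−1))·(1 − sum of item variances/σ²_total) = (6/5)·(1 − 12.903/25.031) = 0.581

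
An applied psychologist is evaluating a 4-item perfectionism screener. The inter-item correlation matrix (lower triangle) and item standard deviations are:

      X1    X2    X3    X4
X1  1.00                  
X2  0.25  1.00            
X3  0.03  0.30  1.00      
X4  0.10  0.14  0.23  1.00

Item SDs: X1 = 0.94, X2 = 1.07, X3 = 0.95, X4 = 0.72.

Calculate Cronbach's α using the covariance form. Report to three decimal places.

Σσ²ᵢ = 0.94² + 1.07² + 0.95² + 0.72² = 3.4494
Covariances σ_ij = r_ij · s_i · s_j:
  σ(X1,X2) = 0.25 × 0.94 × 1.07 = 0.2515
  σ(X1,X3) = 0.03 × 0.94 × 0.95 = 0.0268
  σ(X1,X4) = 0.10 × 0.94 × 0.72 = 0.0677
  σ(X2,X3) = 0.30 × 1.07 × 0.95 = 0.3049
  σ(X2,X4) = 0.14 × 1.07 × 0.72 = 0.1079
  σ(X3,X4) = 0.23 × 0.95 × 0.72 = 0.1573
σ²_T = Σσ²ᵢ + 2·Σσ_ij = 3.4494 + 2 × 0.9161 = 5.2816
α = (4/3)·(1 − 3.4494/5.2816) = 0.463

α = 0.463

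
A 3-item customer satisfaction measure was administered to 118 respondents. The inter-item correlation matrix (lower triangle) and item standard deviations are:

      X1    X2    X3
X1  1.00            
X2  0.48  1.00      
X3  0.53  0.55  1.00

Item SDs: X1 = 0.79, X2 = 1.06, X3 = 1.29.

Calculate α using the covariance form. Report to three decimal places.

α = 0.747

Σσ²ᵢ = 0.79² + 1.06² + 1.29² = 3.4118
Covariances σ_ij = r_ij · s_i · s_j:
  σ(X1,X2) = 0.48 × 0.79 × 1.06 = 0.4020
  σ(X1,X3) = 0.53 × 0.79 × 1.29 = 0.5401
  σ(X2,X3) = 0.55 × 1.06 × 1.29 = 0.7521
σ²_T = Σσ²ᵢ + 2·Σσ_ij = 3.4118 + 2 × 1.6942 = 6.8002
α = (3/2)·(1 − 3.4118/6.8002) = 0.747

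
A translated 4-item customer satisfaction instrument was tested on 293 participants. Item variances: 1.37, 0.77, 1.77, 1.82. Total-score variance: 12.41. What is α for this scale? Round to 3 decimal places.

α = 0.718

Σσᵢ² = 1.37 + 0.77 + 1.77 + 1.82 = 5.73
α = (k/(k−1))·(1 − Σσᵢ²/σ²_T) = (4/3)·(1 − 5.73/12.41) = 0.718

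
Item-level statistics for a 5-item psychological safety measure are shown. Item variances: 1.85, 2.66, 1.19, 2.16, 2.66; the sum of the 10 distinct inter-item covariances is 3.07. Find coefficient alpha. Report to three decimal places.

α = 0.461

Σσᵢ² = 1.85 + 2.66 + 1.19 + 2.16 + 2.66 = 10.52
Sum of distinct covariances = 3.07
σ²_total = Σσᵢ² + 2·Σcov = 10.52 + 2 × 3.07 = 16.66
α = (5/4)·(1 − 10.52/16.66) = 0.461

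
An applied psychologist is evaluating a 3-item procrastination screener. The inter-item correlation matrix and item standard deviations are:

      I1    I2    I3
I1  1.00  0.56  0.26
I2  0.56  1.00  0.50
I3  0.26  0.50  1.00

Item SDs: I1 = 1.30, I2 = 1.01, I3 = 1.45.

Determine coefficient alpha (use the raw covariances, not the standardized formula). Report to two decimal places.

Σσ²ᵢ = 1.30² + 1.01² + 1.45² = 4.8126
Covariances σ_ij = r_ij · s_i · s_j:
  σ(I1,I2) = 0.56 × 1.30 × 1.01 = 0.7353
  σ(I1,I3) = 0.26 × 1.30 × 1.45 = 0.4901
  σ(I2,I3) = 0.50 × 1.01 × 1.45 = 0.7322
σ²_T = Σσ²ᵢ + 2·Σσ_ij = 4.8126 + 2 × 1.9576 = 8.7278
α = (3/2)·(1 − 4.8126/8.7278) = 0.67

coefficient alpha = 0.67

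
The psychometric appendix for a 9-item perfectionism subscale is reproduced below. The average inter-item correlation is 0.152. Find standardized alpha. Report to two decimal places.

Standardized α = k·r̄ / (1 + (k−1)·r̄) = 9 × 0.152 / (1 + 8 × 0.152)
  = 1.3680 / 2.2160 = 0.62

α = 0.62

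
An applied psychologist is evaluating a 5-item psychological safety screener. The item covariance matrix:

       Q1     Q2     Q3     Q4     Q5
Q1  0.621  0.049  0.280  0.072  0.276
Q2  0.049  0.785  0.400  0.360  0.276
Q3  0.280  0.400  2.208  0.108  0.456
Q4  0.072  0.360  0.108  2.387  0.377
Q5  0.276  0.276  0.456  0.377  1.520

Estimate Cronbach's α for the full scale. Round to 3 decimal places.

Σσᵢ² = 0.621 + 0.785 + 2.208 + 2.387 + 1.520 = 7.521
Σ_{i<j} σ_ij = 2.654
σ²_T = 7.521 + 2 × 2.654 = 12.829
α = (k/(k−1))·(1 − Σσᵢ²/σ²_T) = (5/4)·(1 − 7.521/12.829) = 0.517

Cronbach's α = 0.517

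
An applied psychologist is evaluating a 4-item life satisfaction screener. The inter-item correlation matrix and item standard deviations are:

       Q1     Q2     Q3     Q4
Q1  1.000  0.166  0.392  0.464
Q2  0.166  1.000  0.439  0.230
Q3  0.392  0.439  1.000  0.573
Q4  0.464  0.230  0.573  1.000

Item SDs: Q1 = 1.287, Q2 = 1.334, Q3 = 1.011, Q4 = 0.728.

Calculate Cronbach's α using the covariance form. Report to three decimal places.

Σσ²ᵢ = 1.287² + 1.334² + 1.011² + 0.728² = 4.9880
Covariances σ_ij = r_ij · s_i · s_j:
  σ(Q1,Q2) = 0.166 × 1.287 × 1.334 = 0.2850
  σ(Q1,Q3) = 0.392 × 1.287 × 1.011 = 0.5101
  σ(Q1,Q4) = 0.464 × 1.287 × 0.728 = 0.4347
  σ(Q2,Q3) = 0.439 × 1.334 × 1.011 = 0.5921
  σ(Q2,Q4) = 0.230 × 1.334 × 0.728 = 0.2234
  σ(Q3,Q4) = 0.573 × 1.011 × 0.728 = 0.4217
σ²_T = Σσ²ᵢ + 2·Σσ_ij = 4.9880 + 2 × 2.4670 = 9.9220
α = (4/3)·(1 − 4.9880/9.9220) = 0.663

Cronbach's α = 0.663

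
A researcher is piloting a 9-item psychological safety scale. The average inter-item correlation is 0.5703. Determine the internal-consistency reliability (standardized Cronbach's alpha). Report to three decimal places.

Standardized α = k·r̄ / (1 + (k−1)·r̄) = 9 × 0.5703 / (1 + 8 × 0.5703)
  = 5.1327 / 5.5624 = 0.923

α = 0.923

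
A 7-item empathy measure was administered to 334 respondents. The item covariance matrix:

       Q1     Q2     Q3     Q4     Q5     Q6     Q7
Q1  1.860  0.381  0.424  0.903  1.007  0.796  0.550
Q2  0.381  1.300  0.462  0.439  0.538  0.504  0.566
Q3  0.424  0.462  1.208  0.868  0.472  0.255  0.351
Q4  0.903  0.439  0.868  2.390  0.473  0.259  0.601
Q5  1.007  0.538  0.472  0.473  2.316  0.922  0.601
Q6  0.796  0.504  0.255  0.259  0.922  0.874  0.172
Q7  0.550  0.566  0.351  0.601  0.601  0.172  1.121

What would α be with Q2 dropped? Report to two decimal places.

Remaining items: Q1, Q3, Q4, Q5, Q6, Q7 (k = 6).
Σσ²ᵢ = 1.860 + 1.208 + 2.390 + 2.316 + 0.874 + 1.121 = 9.769
Var(T) = 9.769 + 2 × 8.654 = 27.077
α (item deleted) = (6/5)·(1 − 9.769/27.077) = 0.77

α = 0.77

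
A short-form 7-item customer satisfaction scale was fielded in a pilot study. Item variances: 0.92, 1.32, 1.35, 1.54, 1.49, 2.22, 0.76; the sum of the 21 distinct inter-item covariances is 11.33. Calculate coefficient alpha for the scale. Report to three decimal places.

α = 0.819

Σσ²ᵢ = 0.92 + 1.32 + 1.35 + 1.54 + 1.49 + 2.22 + 0.76 = 9.60
Sum of distinct covariances = 11.33
Var(T) = Σσ²ᵢ + 2·Σcov = 9.60 + 2 × 11.33 = 32.26
α = (7/6)·(1 − 9.60/32.26) = 0.819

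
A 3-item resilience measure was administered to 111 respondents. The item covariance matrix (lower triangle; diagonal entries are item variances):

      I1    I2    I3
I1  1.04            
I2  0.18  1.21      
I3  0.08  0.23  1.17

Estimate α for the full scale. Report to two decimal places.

α = 0.33

Σσᵢ² = 1.04 + 1.21 + 1.17 = 3.42
Sum of the distinct covariances = 0.49
Var(T) = 3.42 + 2 × 0.49 = 4.40
α = (k/(k−1))·(1 − Σσᵢ²/Var(T)) = (3/2)·(1 − 3.42/4.40) = 0.33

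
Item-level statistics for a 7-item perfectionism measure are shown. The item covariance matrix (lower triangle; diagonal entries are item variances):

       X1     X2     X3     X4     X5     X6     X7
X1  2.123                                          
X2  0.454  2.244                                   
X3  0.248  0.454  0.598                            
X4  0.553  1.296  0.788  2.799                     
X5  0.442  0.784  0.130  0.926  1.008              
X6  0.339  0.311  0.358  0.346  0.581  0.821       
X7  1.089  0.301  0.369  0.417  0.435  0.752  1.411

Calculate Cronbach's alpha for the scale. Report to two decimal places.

Σσᵢ² = 2.123 + 2.244 + 0.598 + 2.799 + 1.008 + 0.821 + 1.411 = 11.004
Σ_{i<j} σ_ij = 11.373
σ²_T = 11.004 + 2 × 11.373 = 33.750
α = (k/(k−1))·(1 − Σσᵢ²/σ²_T) = (7/6)·(1 − 11.004/33.750) = 0.79

Cronbach's alpha = 0.79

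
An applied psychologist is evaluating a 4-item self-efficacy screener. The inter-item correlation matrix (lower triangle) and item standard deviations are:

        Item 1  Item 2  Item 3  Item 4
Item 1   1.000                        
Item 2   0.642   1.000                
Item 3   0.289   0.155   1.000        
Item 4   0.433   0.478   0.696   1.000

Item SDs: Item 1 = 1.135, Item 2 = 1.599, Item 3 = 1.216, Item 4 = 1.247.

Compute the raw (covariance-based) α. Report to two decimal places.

Σσ²ᵢ = 1.135² + 1.599² + 1.216² + 1.247² = 6.8787
Covariances σ_ij = r_ij · s_i · s_j:
  σ(Item 1,Item 2) = 0.642 × 1.135 × 1.599 = 1.1651
  σ(Item 1,Item 3) = 0.289 × 1.135 × 1.216 = 0.3989
  σ(Item 1,Item 4) = 0.433 × 1.135 × 1.247 = 0.6128
  σ(Item 2,Item 3) = 0.155 × 1.599 × 1.216 = 0.3014
  σ(Item 2,Item 4) = 0.478 × 1.599 × 1.247 = 0.9531
  σ(Item 3,Item 4) = 0.696 × 1.216 × 1.247 = 1.0554
σ²_T = Σσ²ᵢ + 2·Σσ_ij = 6.8787 + 2 × 4.4867 = 15.8521
α = (4/3)·(1 − 6.8787/15.8521) = 0.75

α = 0.75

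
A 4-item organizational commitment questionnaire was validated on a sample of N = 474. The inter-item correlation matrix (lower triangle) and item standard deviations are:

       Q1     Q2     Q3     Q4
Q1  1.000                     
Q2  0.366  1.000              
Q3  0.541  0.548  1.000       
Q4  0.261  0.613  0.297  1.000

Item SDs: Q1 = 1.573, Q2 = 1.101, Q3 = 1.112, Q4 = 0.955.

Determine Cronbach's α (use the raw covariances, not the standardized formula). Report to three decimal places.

Cronbach's α = 0.737

Σσ²ᵢ = 1.573² + 1.101² + 1.112² + 0.955² = 5.8351
Covariances σ_ij = r_ij · s_i · s_j:
  σ(Q1,Q2) = 0.366 × 1.573 × 1.101 = 0.6339
  σ(Q1,Q3) = 0.541 × 1.573 × 1.112 = 0.9463
  σ(Q1,Q4) = 0.261 × 1.573 × 0.955 = 0.3921
  σ(Q2,Q3) = 0.548 × 1.101 × 1.112 = 0.6709
  σ(Q2,Q4) = 0.613 × 1.101 × 0.955 = 0.6445
  σ(Q3,Q4) = 0.297 × 1.112 × 0.955 = 0.3154
σ²_T = Σσ²ᵢ + 2·Σσ_ij = 5.8351 + 2 × 3.6031 = 13.0413
α = (4/3)·(1 − 5.8351/13.0413) = 0.737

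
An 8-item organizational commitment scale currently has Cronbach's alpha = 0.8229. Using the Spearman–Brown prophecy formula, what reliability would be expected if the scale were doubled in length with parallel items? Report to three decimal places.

Length factor m = 2
α' = m·α / (1 + (m−1)·α)
   = 2 × 0.8229 / (1 + (2 − 1) × 0.8229)
   = 1.6458 / 1.8229 = 0.903

predicted reliability = 0.903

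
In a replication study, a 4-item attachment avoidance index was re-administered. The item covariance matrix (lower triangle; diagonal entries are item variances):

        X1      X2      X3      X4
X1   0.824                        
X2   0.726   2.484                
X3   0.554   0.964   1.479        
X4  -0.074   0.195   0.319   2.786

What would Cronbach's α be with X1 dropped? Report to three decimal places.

Remaining items: X2, X3, X4 (k = 3).
sum of item variances = 2.484 + 1.479 + 2.786 = 6.749
σ²_total = 6.749 + 2 × 1.478 = 9.705
α (item deleted) = (3/2)·(1 − 6.749/9.705) = 0.457

Cronbach's α = 0.457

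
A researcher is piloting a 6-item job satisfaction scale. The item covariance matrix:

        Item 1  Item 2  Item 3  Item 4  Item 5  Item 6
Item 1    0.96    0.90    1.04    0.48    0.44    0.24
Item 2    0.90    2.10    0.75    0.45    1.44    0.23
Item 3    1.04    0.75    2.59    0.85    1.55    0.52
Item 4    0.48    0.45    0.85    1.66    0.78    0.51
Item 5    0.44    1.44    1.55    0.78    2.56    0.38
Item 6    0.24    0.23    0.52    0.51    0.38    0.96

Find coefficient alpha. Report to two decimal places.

coefficient alpha = 0.79

sum of item variances = 0.96 + 2.10 + 2.59 + 1.66 + 2.56 + 0.96 = 10.83
Σ_{i<j} σ_ij = 10.56
σ²_total = 10.83 + 2 × 10.56 = 31.95
α = (k/(k−1))·(1 − sum of item variances/σ²_total) = (6/5)·(1 − 10.83/31.95) = 0.79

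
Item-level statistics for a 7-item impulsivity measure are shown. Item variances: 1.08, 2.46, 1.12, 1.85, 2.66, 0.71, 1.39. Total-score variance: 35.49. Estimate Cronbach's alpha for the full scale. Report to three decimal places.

Σσᵢ² = 1.08 + 2.46 + 1.12 + 1.85 + 2.66 + 0.71 + 1.39 = 11.27
α = (k/(k−1))·(1 − Σσᵢ²/total variance) = (7/6)·(1 − 11.27/35.49) = 0.796

α = 0.796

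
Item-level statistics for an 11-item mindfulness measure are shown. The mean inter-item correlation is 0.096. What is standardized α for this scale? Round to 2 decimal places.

Standardized α = k·r̄ / (1 + (k−1)·r̄) = 11 × 0.096 / (1 + 10 × 0.096)
  = 1.0560 / 1.9600 = 0.54

standardized α = 0.54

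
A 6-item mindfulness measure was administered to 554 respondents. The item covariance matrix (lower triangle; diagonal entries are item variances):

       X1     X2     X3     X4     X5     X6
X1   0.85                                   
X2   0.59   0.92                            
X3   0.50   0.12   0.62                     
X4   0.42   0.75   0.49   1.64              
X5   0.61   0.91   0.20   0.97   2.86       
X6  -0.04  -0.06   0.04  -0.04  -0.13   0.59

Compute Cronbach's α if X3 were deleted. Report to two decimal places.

Remaining items: X1, X2, X4, X5, X6 (k = 5).
Σσᵢ² = 0.85 + 0.92 + 1.64 + 2.86 + 0.59 = 6.86
σ²_T = 6.86 + 2 × 3.98 = 14.82
α (item deleted) = (5/4)·(1 − 6.86/14.82) = 0.67

α = 0.67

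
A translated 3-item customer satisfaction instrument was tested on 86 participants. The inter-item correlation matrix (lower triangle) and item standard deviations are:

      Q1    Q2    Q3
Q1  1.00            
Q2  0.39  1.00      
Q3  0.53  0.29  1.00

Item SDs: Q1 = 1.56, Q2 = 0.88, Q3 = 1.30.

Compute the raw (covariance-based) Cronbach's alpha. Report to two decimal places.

Cronbach's alpha = 0.66

Σσ²ᵢ = 1.56² + 0.88² + 1.30² = 4.8980
Covariances σ_ij = r_ij · s_i · s_j:
  σ(Q1,Q2) = 0.39 × 1.56 × 0.88 = 0.5354
  σ(Q1,Q3) = 0.53 × 1.56 × 1.30 = 1.0748
  σ(Q2,Q3) = 0.29 × 0.88 × 1.30 = 0.3318
σ²_T = Σσ²ᵢ + 2·Σσ_ij = 4.8980 + 2 × 1.9420 = 8.7820
α = (3/2)·(1 − 4.8980/8.7820) = 0.66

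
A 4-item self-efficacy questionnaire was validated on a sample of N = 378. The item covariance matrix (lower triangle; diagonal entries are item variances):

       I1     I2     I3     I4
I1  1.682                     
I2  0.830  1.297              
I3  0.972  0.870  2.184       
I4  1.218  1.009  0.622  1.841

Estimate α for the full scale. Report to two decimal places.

α = 0.82

Σσ²ᵢ = 1.682 + 1.297 + 2.184 + 1.841 = 7.004
Sum of off-diagonal covariances = 5.521
σ²_total = 7.004 + 2 × 5.521 = 18.046
α = (k/(k−1))·(1 − Σσ²ᵢ/σ²_total) = (4/3)·(1 − 7.004/18.046) = 0.82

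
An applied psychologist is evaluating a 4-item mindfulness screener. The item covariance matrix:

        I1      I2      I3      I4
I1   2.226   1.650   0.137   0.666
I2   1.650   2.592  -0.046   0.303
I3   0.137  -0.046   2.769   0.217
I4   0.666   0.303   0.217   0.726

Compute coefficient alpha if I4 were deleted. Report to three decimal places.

Remaining items: I1, I2, I3 (k = 3).
Σσ²ᵢ = 2.226 + 2.592 + 2.769 = 7.587
σ²_T = 7.587 + 2 × 1.741 = 11.069
α (item deleted) = (3/2)·(1 − 7.587/11.069) = 0.472

α = 0.472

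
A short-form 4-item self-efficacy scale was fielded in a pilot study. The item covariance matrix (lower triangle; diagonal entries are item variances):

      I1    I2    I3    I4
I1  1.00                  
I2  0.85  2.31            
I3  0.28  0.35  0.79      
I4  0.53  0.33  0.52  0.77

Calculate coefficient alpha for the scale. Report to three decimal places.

coefficient alpha = 0.720

Σσ²ᵢ = 1.00 + 2.31 + 0.79 + 0.77 = 4.87
Sum of off-diagonal covariances = 2.86
total variance = 4.87 + 2 × 2.86 = 10.59
α = (k/(k−1))·(1 − Σσ²ᵢ/total variance) = (4/3)·(1 − 4.87/10.59) = 0.720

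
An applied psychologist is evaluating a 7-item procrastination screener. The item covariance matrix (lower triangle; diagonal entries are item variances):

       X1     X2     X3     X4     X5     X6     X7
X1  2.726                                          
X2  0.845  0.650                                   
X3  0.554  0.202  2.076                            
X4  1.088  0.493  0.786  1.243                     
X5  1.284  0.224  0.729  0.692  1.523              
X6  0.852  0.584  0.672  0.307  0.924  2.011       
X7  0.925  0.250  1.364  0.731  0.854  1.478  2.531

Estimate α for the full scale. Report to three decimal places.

α = 0.832

Σσᵢ² = 2.726 + 0.650 + 2.076 + 1.243 + 1.523 + 2.011 + 2.531 = 12.760
Sum of the distinct covariances = 15.838
σ²_T = 12.760 + 2 × 15.838 = 44.436
α = (k/(k−1))·(1 − Σσᵢ²/σ²_T) = (7/6)·(1 − 12.760/44.436) = 0.832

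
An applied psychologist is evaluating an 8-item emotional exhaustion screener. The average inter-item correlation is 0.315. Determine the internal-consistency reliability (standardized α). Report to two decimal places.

standardized α = 0.79

Standardized α = k·r̄ / (1 + (k−1)·r̄) = 8 × 0.315 / (1 + 7 × 0.315)
  = 2.5200 / 3.2050 = 0.79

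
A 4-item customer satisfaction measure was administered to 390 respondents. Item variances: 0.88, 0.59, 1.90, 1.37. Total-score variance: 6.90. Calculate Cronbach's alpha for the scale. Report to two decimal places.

α = 0.42

sum of item variances = 0.88 + 0.59 + 1.90 + 1.37 = 4.74
α = (k/(k−1))·(1 − sum of item variances/σ²_T) = (4/3)·(1 − 4.74/6.90) = 0.42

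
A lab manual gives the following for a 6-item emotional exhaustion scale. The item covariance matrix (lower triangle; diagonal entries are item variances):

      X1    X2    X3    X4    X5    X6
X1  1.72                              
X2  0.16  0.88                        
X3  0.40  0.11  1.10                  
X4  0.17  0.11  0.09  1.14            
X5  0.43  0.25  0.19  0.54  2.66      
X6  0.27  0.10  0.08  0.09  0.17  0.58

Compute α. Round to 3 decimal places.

α = 0.527

ΣVar(i) = 1.72 + 0.88 + 1.10 + 1.14 + 2.66 + 0.58 = 8.08
Sum of off-diagonal covariances = 3.16
σ²_T = 8.08 + 2 × 3.16 = 14.40
α = (k/(k−1))·(1 − ΣVar(i)/σ²_T) = (6/5)·(1 − 8.08/14.40) = 0.527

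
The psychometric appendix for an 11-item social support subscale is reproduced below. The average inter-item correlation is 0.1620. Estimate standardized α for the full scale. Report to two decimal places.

Standardized α = k·r̄ / (1 + (k−1)·r̄) = 11 × 0.1620 / (1 + 10 × 0.1620)
  = 1.7820 / 2.6200 = 0.68

standardized α = 0.68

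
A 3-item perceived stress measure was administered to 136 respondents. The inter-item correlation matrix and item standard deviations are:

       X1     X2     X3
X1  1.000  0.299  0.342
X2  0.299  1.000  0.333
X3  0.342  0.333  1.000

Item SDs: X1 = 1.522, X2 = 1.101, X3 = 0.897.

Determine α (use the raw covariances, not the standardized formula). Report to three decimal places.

Σσ²ᵢ = 1.522² + 1.101² + 0.897² = 4.3333
Covariances σ_ij = r_ij · s_i · s_j:
  σ(X1,X2) = 0.299 × 1.522 × 1.101 = 0.5010
  σ(X1,X3) = 0.342 × 1.522 × 0.897 = 0.4669
  σ(X2,X3) = 0.333 × 1.101 × 0.897 = 0.3289
σ²_T = Σσ²ᵢ + 2·Σσ_ij = 4.3333 + 2 × 1.2968 = 6.9269
α = (3/2)·(1 − 4.3333/6.9269) = 0.562

α = 0.562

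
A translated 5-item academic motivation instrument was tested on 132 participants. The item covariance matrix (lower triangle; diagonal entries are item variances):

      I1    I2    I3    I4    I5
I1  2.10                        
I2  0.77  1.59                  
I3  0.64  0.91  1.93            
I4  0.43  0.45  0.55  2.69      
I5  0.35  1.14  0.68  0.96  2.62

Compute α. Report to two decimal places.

α = 0.70

sum of item variances = 2.10 + 1.59 + 1.93 + 2.69 + 2.62 = 10.93
Sum of the distinct covariances = 6.88
σ²_T = 10.93 + 2 × 6.88 = 24.69
α = (k/(k−1))·(1 − sum of item variances/σ²_T) = (5/4)·(1 − 10.93/24.69) = 0.70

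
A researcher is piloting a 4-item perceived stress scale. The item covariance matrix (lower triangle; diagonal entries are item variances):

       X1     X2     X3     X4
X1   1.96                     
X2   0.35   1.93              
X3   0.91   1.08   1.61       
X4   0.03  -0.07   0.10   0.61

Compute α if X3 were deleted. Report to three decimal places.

Remaining items: X1, X2, X4 (k = 3).
Σσ²ᵢ = 1.96 + 1.93 + 0.61 = 4.50
Var(T) = 4.50 + 2 × 0.31 = 5.12
α (item deleted) = (3/2)·(1 − 4.50/5.12) = 0.182

α = 0.182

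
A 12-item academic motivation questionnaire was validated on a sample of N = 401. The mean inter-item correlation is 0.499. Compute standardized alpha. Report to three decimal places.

standardized alpha = 0.923

Standardized α = k·r̄ / (1 + (k−1)·r̄) = 12 × 0.499 / (1 + 11 × 0.499)
  = 5.9880 / 6.4890 = 0.923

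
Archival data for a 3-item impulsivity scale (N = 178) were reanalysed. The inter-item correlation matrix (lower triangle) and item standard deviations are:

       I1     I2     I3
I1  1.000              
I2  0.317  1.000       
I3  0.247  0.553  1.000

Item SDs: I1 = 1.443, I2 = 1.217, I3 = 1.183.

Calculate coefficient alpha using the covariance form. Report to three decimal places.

coefficient alpha = 0.625

Σσ²ᵢ = 1.443² + 1.217² + 1.183² = 4.9628
Covariances σ_ij = r_ij · s_i · s_j:
  σ(I1,I2) = 0.317 × 1.443 × 1.217 = 0.5567
  σ(I1,I3) = 0.247 × 1.443 × 1.183 = 0.4216
  σ(I2,I3) = 0.553 × 1.217 × 1.183 = 0.7962
σ²_T = Σσ²ᵢ + 2·Σσ_ij = 4.9628 + 2 × 1.7745 = 8.5118
α = (3/2)·(1 − 4.9628/8.5118) = 0.625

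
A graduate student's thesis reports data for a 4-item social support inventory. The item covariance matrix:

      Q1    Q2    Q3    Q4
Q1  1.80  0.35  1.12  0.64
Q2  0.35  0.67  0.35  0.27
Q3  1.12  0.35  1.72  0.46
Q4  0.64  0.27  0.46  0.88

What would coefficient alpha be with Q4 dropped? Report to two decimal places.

α = 0.70

Remaining items: Q1, Q2, Q3 (k = 3).
Σσ²ᵢ = 1.80 + 0.67 + 1.72 = 4.19
σ²_total = 4.19 + 2 × 1.82 = 7.83
α (item deleted) = (3/2)·(1 − 4.19/7.83) = 0.70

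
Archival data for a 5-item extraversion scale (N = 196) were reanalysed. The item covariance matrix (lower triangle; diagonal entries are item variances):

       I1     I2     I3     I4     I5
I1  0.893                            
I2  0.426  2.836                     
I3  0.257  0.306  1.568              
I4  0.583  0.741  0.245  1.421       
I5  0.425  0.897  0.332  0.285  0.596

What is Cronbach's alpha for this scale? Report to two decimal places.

sum of item variances = 0.893 + 2.836 + 1.568 + 1.421 + 0.596 = 7.314
Sum of off-diagonal covariances = 4.497
total variance = 7.314 + 2 × 4.497 = 16.308
α = (k/(k−1))·(1 − sum of item variances/total variance) = (5/4)·(1 − 7.314/16.308) = 0.69

α = 0.69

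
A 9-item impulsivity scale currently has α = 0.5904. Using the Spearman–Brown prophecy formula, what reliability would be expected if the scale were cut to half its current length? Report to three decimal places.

predicted reliability = 0.419

Length factor m = 1/2
α' = m·α / (1 − (1−m)·α)
   = 1/2 × 0.5904 / (1 − (1 − 1/2) × 0.5904)
   = 0.2952 / 0.7048 = 0.419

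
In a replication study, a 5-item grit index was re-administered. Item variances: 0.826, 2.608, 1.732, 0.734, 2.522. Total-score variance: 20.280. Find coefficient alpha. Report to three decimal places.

ΣVar(i) = 0.826 + 2.608 + 1.732 + 0.734 + 2.522 = 8.422
α = (k/(k−1))·(1 − ΣVar(i)/σ²_T) = (5/4)·(1 − 8.422/20.280) = 0.731

coefficient alpha = 0.731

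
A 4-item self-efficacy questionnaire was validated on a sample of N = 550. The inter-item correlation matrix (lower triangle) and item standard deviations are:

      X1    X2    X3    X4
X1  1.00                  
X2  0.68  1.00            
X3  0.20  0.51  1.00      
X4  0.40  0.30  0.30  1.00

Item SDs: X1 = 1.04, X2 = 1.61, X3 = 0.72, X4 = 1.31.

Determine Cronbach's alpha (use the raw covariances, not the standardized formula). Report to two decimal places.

α = 0.71

Σσ²ᵢ = 1.04² + 1.61² + 0.72² + 1.31² = 5.9082
Covariances σ_ij = r_ij · s_i · s_j:
  σ(X1,X2) = 0.68 × 1.04 × 1.61 = 1.1386
  σ(X1,X3) = 0.20 × 1.04 × 0.72 = 0.1498
  σ(X1,X4) = 0.40 × 1.04 × 1.31 = 0.5450
  σ(X2,X3) = 0.51 × 1.61 × 0.72 = 0.5912
  σ(X2,X4) = 0.30 × 1.61 × 1.31 = 0.6327
  σ(X3,X4) = 0.30 × 0.72 × 1.31 = 0.2830
σ²_T = Σσ²ᵢ + 2·Σσ_ij = 5.9082 + 2 × 3.3403 = 12.5888
α = (4/3)·(1 − 5.9082/12.5888) = 0.71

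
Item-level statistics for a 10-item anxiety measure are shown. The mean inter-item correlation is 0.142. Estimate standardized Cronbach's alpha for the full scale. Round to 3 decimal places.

standardized Cronbach's alpha = 0.623

Standardized α = k·r̄ / (1 + (k−1)·r̄) = 10 × 0.142 / (1 + 9 × 0.142)
  = 1.4200 / 2.2780 = 0.623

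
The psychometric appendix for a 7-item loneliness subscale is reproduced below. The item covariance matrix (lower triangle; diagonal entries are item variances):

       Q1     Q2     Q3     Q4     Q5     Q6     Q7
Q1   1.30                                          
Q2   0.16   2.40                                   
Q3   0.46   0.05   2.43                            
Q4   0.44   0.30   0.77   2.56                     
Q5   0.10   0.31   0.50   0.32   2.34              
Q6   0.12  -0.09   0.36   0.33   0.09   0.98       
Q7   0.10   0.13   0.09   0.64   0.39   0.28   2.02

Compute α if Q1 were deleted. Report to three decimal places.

Remaining items: Q2, Q3, Q4, Q5, Q6, Q7 (k = 6).
sum of item variances = 2.40 + 2.43 + 2.56 + 2.34 + 0.98 + 2.02 = 12.73
σ²_T = 12.73 + 2 × 4.47 = 21.67
α (item deleted) = (6/5)·(1 − 12.73/21.67) = 0.495

α = 0.495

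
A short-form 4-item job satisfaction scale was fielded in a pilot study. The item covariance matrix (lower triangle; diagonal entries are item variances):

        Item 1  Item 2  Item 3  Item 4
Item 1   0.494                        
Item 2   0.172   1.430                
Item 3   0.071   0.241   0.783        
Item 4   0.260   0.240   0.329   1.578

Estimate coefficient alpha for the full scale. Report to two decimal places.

Σσ²ᵢ = 0.494 + 1.430 + 0.783 + 1.578 = 4.285
Sum of the distinct covariances = 1.313
σ²_T = 4.285 + 2 × 1.313 = 6.911
α = (k/(k−1))·(1 − Σσ²ᵢ/σ²_T) = (4/3)·(1 − 4.285/6.911) = 0.51

coefficient alpha = 0.51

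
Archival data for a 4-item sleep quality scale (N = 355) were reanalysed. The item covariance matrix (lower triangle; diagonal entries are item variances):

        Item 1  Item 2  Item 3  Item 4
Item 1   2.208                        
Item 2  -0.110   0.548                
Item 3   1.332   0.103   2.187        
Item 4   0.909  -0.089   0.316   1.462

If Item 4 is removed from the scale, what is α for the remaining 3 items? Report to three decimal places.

α = 0.524

Remaining items: Item 1, Item 2, Item 3 (k = 3).
Σσᵢ² = 2.208 + 0.548 + 2.187 = 4.943
σ²_T = 4.943 + 2 × 1.325 = 7.593
α (item deleted) = (3/2)·(1 − 4.943/7.593) = 0.524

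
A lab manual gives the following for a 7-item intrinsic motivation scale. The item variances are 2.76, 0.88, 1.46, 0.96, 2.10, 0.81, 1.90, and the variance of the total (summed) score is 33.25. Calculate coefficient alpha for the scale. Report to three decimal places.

Σσᵢ² = 2.76 + 0.88 + 1.46 + 0.96 + 2.10 + 0.81 + 1.90 = 10.87
α = (k/(k−1))·(1 − Σσᵢ²/σ²_T) = (7/6)·(1 − 10.87/33.25) = 0.785

coefficient alpha = 0.785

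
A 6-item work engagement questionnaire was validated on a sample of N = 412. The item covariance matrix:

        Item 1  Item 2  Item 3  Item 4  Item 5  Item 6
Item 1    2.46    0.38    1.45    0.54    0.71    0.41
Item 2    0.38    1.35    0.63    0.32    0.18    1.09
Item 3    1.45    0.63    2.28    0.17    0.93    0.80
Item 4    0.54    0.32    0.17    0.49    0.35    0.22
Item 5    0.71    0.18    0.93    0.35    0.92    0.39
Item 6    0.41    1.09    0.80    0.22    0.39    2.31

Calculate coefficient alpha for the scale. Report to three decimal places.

ΣVar(i) = 2.46 + 1.35 + 2.28 + 0.49 + 0.92 + 2.31 = 9.81
Sum of the distinct covariances = 8.57
σ²_T = 9.81 + 2 × 8.57 = 26.95
α = (k/(k−1))·(1 − ΣVar(i)/σ²_T) = (6/5)·(1 − 9.81/26.95) = 0.763

α = 0.763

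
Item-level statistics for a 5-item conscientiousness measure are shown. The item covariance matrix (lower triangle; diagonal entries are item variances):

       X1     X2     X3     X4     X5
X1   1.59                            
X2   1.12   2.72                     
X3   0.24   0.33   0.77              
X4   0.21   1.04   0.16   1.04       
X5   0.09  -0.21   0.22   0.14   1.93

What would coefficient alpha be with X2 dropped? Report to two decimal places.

α = 0.38

Remaining items: X1, X3, X4, X5 (k = 4).
Σσᵢ² = 1.59 + 0.77 + 1.04 + 1.93 = 5.33
σ²_T = 5.33 + 2 × 1.06 = 7.45
α (item deleted) = (4/3)·(1 − 5.33/7.45) = 0.38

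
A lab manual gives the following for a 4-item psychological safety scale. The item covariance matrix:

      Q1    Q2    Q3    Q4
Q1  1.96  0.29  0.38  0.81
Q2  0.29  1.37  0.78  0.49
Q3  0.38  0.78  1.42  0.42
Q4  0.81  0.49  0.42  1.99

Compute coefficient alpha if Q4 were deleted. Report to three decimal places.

Remaining items: Q1, Q2, Q3 (k = 3).
sum of item variances = 1.96 + 1.37 + 1.42 = 4.75
σ²_total = 4.75 + 2 × 1.45 = 7.65
α (item deleted) = (3/2)·(1 − 4.75/7.65) = 0.569

α = 0.569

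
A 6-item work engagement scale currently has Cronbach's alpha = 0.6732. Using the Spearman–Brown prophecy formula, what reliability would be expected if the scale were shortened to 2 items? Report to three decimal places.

Length factor m = 2/6 = 0.3333
α' = m·α / (1 − (1−m)·α)
   = 2/6 × 0.6732 / (1 − (1 − 2/6) × 0.6732)
   = 0.2244 / 0.5512 = 0.407

predicted reliability = 0.407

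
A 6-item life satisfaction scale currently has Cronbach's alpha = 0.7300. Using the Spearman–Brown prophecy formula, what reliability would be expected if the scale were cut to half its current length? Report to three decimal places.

predicted reliability = 0.575

Length factor m = 1/2
α' = m·α / (1 − (1−m)·α)
   = 1/2 × 0.7300 / (1 − (1 − 1/2) × 0.7300)
   = 0.3650 / 0.6350 = 0.575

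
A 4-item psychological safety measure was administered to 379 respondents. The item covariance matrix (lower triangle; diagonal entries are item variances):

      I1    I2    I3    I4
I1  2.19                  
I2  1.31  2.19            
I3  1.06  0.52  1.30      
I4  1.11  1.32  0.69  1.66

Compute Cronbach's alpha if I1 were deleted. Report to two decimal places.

Cronbach's alpha = 0.74

Remaining items: I2, I3, I4 (k = 3).
ΣVar(i) = 2.19 + 1.30 + 1.66 = 5.15
total variance = 5.15 + 2 × 2.53 = 10.21
α (item deleted) = (3/2)·(1 − 5.15/10.21) = 0.74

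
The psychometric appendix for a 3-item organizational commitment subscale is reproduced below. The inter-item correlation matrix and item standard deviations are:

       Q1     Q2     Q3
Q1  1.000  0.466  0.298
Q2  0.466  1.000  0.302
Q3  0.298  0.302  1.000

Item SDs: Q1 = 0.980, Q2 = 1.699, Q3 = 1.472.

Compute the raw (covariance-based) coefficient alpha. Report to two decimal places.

α = 0.59

Σσ²ᵢ = 0.980² + 1.699² + 1.472² = 6.0138
Covariances σ_ij = r_ij · s_i · s_j:
  σ(Q1,Q2) = 0.466 × 0.980 × 1.699 = 0.7759
  σ(Q1,Q3) = 0.298 × 0.980 × 1.472 = 0.4299
  σ(Q2,Q3) = 0.302 × 1.699 × 1.472 = 0.7553
σ²_T = Σσ²ᵢ + 2·Σσ_ij = 6.0138 + 2 × 1.9611 = 9.9360
α = (3/2)·(1 − 6.0138/9.9360) = 0.59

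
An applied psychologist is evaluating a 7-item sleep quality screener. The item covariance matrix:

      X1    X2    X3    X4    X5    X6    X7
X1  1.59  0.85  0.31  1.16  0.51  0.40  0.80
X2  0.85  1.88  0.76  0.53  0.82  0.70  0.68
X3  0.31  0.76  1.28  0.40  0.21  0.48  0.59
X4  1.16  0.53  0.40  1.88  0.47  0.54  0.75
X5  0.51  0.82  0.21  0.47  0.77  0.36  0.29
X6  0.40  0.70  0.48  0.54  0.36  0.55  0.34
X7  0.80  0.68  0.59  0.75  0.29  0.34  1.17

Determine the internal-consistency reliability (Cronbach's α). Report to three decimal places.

Σσ²ᵢ = 1.59 + 1.88 + 1.28 + 1.88 + 0.77 + 0.55 + 1.17 = 9.12
Sum of the distinct covariances = 11.95
σ²_total = 9.12 + 2 × 11.95 = 33.02
α = (k/(k−1))·(1 − Σσ²ᵢ/σ²_total) = (7/6)·(1 − 9.12/33.02) = 0.844

α = 0.844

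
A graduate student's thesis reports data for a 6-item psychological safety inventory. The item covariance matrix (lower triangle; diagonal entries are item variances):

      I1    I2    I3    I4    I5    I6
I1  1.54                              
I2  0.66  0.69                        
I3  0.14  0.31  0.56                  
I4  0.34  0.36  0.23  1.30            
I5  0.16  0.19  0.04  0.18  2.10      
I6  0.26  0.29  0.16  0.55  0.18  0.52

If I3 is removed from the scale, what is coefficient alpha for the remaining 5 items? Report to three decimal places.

α = 0.635

Remaining items: I1, I2, I4, I5, I6 (k = 5).
sum of item variances = 1.54 + 0.69 + 1.30 + 2.10 + 0.52 = 6.15
total variance = 6.15 + 2 × 3.17 = 12.49
α (item deleted) = (5/4)·(1 − 6.15/12.49) = 0.635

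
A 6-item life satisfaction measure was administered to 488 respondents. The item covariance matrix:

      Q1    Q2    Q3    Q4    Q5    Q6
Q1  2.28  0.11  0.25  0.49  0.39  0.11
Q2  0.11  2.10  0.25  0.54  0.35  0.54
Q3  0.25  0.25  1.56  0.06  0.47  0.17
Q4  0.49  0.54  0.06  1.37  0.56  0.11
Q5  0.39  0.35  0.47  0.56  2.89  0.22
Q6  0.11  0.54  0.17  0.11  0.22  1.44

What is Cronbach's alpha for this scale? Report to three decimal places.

Σσᵢ² = 2.28 + 2.10 + 1.56 + 1.37 + 2.89 + 1.44 = 11.64
Sum of off-diagonal covariances = 4.62
σ²_T = 11.64 + 2 × 4.62 = 20.88
α = (k/(k−1))·(1 − Σσᵢ²/σ²_T) = (6/5)·(1 − 11.64/20.88) = 0.531

Cronbach's alpha = 0.531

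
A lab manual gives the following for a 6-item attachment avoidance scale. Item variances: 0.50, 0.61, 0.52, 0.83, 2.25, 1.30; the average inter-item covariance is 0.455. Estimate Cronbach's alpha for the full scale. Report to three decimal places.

Σσ²ᵢ = 0.50 + 0.61 + 0.52 + 0.83 + 2.25 + 1.30 = 6.01
Sum of the 15 distinct covariances = 15 × 0.455 = 6.825
Var(T) = Σσ²ᵢ + 2·Σcov = 6.01 + 2 × 6.825 = 19.660
α = (6/5)·(1 − 6.01/19.660) = 0.833

Cronbach's alpha = 0.833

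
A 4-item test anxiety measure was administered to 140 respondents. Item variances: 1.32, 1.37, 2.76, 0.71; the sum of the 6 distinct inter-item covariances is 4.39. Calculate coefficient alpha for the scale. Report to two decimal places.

Σσ²ᵢ = 1.32 + 1.37 + 2.76 + 0.71 = 6.16
Sum of distinct covariances = 4.39
σ²_T = Σσ²ᵢ + 2·Σcov = 6.16 + 2 × 4.39 = 14.94
α = (4/3)·(1 − 6.16/14.94) = 0.78

coefficient alpha = 0.78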